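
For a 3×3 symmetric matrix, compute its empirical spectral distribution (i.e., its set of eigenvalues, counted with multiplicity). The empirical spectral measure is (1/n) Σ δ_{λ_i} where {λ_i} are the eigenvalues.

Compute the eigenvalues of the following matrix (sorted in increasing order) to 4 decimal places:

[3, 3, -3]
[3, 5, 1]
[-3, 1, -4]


Since M is real symmetric, all three eigenvalues are real; they are the roots of det(λI − M) = λ³ − (tr M) λ² + s λ − det M, where s is the sum of the principal 2×2 minors.
tr M = 3 + 5 + (-4) = 4.
s = (3·5 − 3²) + (3·(-4) − (-3)²) + (5·(-4) − 1²) = 6 + (-21) + (-21) = -36.
det M (expand along row 1) = 3·(-21) − 3·(-9) + (-3)·18 = -90.
Characteristic polynomial: λ³ − 4λ² − 36λ + 90 = 0.
Substitute λ = y + (tr M)/3 = y + 1.333333 to remove the quadratic term: y³ + p·y + q = 0 with p = s − (tr M)²/3 = -41.333333 and q = −2(tr M)³/27 + (tr M)·s/3 − det M = 37.259259.
Three real roots ⇒ use the trigonometric (Viète) form: r = 2√(−p/3) = 7.423686, φ = arccos(3q/(p·r)) = arccos(-0.364280) = 1.943656 rad.
y_k = r·cos(φ/3 − 2πk/3) for k = 0, 1, 2 gives y = 5.919363, 0.920291, -6.839654.
λ_k = y_k + 1.333333 gives λ = 7.2527, 2.2536, -5.5063 (check: the sum is 4.0000 = tr M).

Eigenvalues sorted in increasing order: [-5.5063, 2.2536, 7.2527].


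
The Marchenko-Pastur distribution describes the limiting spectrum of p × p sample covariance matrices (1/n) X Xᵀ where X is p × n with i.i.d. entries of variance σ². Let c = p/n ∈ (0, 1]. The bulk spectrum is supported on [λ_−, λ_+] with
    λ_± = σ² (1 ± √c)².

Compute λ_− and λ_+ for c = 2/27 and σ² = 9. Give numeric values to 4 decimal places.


c = 2/27 = 0.074074; √c = 0.272166.
λ_− = σ² (1 − √c)² = 9 · (1 − 0.272166)² = 9 · (0.727834)² = 4.767687.
λ_+ = σ² (1 + √c)² = 9 · (1 + 0.272166)² = 9 · (1.272166)² = 14.565646.

Rounded to 4 decimal places: λ_− ≈ 4.7677, λ_+ ≈ 14.5656.


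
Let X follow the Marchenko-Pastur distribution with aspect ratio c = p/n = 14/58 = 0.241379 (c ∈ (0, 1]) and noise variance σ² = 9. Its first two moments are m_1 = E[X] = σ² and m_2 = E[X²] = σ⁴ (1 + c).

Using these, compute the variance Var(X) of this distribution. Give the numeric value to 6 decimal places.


m_1 = E[X] = σ² = 9, so m_1² = 81.
m_2 = E[X²] = σ⁴ (1 + c) = 81 · (1 + 0.241379) = 81 · 1.241379 = 100.551724.
(Note m_2 − m_1² simplifies to c · σ⁴ = 0.241379 · 81.)

Var(X) = m_2 − m_1² = 100.551724 − 81 = 19.551724.


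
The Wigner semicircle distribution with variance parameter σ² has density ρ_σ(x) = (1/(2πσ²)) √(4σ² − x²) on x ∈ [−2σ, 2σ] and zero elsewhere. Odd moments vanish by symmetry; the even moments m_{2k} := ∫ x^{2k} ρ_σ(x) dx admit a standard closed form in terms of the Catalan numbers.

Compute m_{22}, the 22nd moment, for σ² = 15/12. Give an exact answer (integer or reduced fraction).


By the scaled semicircle moment identity, m_{2k} = σ^{2k} · C_k with k = 11.
C_11 = (1/(k+1)) · C(2k, k) = (1/12) · C(22, 11) = (1/12) · 705432 = 58786.
σ^{2k} = (σ²)^k = (15/12)^11 = 48828125/4194304.

Therefore m_{22} = σ^{22} · C_11 = (48828125/4194304) · 58786 = 1435205078125/2097152.


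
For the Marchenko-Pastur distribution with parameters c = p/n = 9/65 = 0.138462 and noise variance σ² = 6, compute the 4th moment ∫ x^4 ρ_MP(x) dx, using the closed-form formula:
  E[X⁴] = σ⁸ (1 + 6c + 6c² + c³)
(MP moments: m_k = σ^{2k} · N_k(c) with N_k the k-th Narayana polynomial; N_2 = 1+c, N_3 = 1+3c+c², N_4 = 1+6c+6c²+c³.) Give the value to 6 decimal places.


E[X⁴] = σ⁸ (1 + 6c + 6c² + c³) (fourth MP moment). With σ² = 6 (so σ⁸ = 1296) and c = 9/65 = 0.138462: E[X⁴] = 1296 · (1 + 6·0.138462 + 6·(0.138462)² + (0.138462)³) = 1296 · 1.948453.

So E[X^4] = 2525.195536.


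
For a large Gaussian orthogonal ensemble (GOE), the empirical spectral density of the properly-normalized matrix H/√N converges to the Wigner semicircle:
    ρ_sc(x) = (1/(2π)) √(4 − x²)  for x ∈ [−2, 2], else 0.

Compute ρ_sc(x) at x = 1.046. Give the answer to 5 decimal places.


ρ_sc(x) = (1/(2π)) √(4 − x²). With x = 1.046:
  4 − x² = 4 − (1.046)² = 4 − 1.094116 = 2.905884.
  √(4 − x²) = 1.704665.
  1/(2π) = 0.159155.
  ρ_sc(1.046) = 0.159155 · 1.704665 = 0.271306.

Rounded to 5 decimal places: ρ_sc(1.046) ≈ 0.27131.


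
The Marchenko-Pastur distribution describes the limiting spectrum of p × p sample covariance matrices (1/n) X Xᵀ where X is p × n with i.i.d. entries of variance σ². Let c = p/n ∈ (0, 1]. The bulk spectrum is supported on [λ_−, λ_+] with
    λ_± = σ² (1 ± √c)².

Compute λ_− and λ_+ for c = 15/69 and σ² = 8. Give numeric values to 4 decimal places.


c = 15/69 = 0.217391; √c = 0.466252.
λ_− = σ² (1 − √c)² = 8 · (1 − 0.466252)² = 8 · (0.533748)² = 2.279092.
λ_+ = σ² (1 + √c)² = 8 · (1 + 0.466252)² = 8 · (1.466252)² = 17.199169.

Rounded to 4 decimal places: λ_− ≈ 2.2791, λ_+ ≈ 17.1992.


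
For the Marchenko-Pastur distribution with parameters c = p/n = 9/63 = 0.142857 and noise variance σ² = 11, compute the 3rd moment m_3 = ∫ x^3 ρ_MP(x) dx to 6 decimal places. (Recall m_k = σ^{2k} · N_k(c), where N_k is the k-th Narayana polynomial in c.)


E[X³] = σ⁶ (1 + 3c + c²) (third MP moment). With σ² = 11 (so σ⁶ = 1331) and c = 9/63 = 0.142857: E[X³] = 1331 · (1 + 3·0.142857 + (0.142857)²) = 1331 · 1.448980.

So E[X^3] = 1928.591837.


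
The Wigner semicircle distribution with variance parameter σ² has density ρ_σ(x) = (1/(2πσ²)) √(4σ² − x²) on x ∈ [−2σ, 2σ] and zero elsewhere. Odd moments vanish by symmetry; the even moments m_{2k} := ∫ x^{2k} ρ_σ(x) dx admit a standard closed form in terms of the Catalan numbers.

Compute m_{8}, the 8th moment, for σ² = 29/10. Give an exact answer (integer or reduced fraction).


By the scaled semicircle moment identity, m_{2k} = σ^{2k} · C_k with k = 4.
C_4 = (1/(k+1)) · C(2k, k) = (1/5) · C(8, 4) = (1/5) · 70 = 14.
σ^{2k} = (σ²)^k = (29/10)^4 = 707281/10000.

Therefore m_{8} = σ^{8} · C_4 = (707281/10000) · 14 = 4950967/5000.


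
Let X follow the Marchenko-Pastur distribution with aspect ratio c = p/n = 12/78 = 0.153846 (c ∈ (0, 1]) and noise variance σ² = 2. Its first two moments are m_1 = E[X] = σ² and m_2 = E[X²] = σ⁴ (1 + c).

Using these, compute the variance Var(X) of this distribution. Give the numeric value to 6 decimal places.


m_1 = E[X] = σ² = 2, so m_1² = 4.
m_2 = E[X²] = σ⁴ (1 + c) = 4 · (1 + 0.153846) = 4 · 1.153846 = 4.615385.
(Note m_2 − m_1² simplifies to c · σ⁴ = 0.153846 · 4.)

Var(X) = m_2 − m_1² = 4.615385 − 4 = 0.615385.


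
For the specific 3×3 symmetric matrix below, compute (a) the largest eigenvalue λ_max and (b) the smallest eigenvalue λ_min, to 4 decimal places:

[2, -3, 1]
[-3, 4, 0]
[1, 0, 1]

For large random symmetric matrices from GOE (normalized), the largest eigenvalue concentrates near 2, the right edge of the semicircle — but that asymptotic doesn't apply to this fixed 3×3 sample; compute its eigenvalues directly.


Since M is real symmetric, all three eigenvalues are real; they are the roots of det(λI − M) = λ³ − (tr M) λ² + s λ − det M, where s is the sum of the principal 2×2 minors.
tr M = 2 + 4 + 1 = 7.
s = (2·4 − (-3)²) + (2·1 − 1²) + (4·1 − 0²) = -1 + 1 + 4 = 4.
det M (expand along row 1) = 2·4 − (-3)·(-3) + 1·(-4) = -5.
Characteristic polynomial: λ³ − 7λ² + 4λ + 5 = 0.
Substitute λ = y + (tr M)/3 = y + 2.333333 to remove the quadratic term: y³ + p·y + q = 0 with p = s − (tr M)²/3 = -12.333333 and q = −2(tr M)³/27 + (tr M)·s/3 − det M = -11.074074.
Three real roots ⇒ use the trigonometric (Viète) form: r = 2√(−p/3) = 4.055175, φ = arccos(3q/(p·r)) = arccos(0.664261) = 0.844292 rad.
y_k = r·cos(φ/3 − 2πk/3) for k = 0, 1, 2 gives y = 3.895641, -0.972464, -2.923177.
λ_k = y_k + 2.333333 gives λ = 6.2290, 1.3609, -0.5898 (check: the sum is 7.0000 = tr M).

Hence λ_max = 6.2290 and λ_min = -0.5898.


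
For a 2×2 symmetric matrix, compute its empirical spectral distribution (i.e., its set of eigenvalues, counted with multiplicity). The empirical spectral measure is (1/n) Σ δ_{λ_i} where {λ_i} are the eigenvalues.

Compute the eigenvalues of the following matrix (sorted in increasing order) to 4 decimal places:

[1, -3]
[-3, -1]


Since M is real symmetric, both eigenvalues are real; they are the roots of det(λI − M) = λ² − (tr M) λ + det M.
tr M = 1 + (-1) = 0.
det M = 1·(-1) − (-3)² = -1 − 9 = -10.
Characteristic polynomial: λ² − 10 = 0.
Discriminant Δ = (tr M)² − 4·det M = 0 − (-40) = 40; √Δ = 6.324555.
λ = (tr M ± √Δ)/2 = (0 ± 6.324555)/2, giving (tr M − √Δ)/2 = -3.1623 and (tr M + √Δ)/2 = 3.1623.

Eigenvalues sorted in increasing order: [-3.1623, 3.1623].


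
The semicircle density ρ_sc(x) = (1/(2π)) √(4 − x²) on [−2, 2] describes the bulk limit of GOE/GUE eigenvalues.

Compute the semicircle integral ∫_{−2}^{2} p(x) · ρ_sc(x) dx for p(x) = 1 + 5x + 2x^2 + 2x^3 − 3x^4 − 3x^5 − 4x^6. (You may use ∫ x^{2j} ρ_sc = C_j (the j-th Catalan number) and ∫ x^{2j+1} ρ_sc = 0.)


Write p(x) = Σ a_i x^i, split into monomials and integrate each against ρ_sc separately.
Using ∫ x^{2j} ρ_sc = C_j = (1/(j+1)) C(2j, j) (Catalan numbers) and ∫ x^{2j+1} ρ_sc = 0 (odd monomials vanish by symmetry):
  i = 0 (even): a_0 · C_{0} = 1 · 1 = 1
  i = 1 (odd): ∫ x^1 ρ_sc = 0 (vanishes)
  i = 2 (even): a_2 · C_{1} = 2 · 1 = 2
  i = 3 (odd): ∫ x^3 ρ_sc = 0 (vanishes)
  i = 4 (even): a_4 · C_{2} = -3 · 2 = -6
  i = 5 (odd): ∫ x^5 ρ_sc = 0 (vanishes)
  i = 6 (even): a_6 · C_{3} = -4 · 5 = -20

Summing the contributions: ∫_{−2}^{2} p(x) ρ_sc(x) dx = 1 + 2 + (-6) + (-20) = -23.


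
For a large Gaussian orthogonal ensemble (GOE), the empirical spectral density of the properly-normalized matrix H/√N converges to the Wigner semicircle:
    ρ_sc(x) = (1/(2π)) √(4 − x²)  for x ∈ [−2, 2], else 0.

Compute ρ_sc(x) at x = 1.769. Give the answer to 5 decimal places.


ρ_sc(x) = (1/(2π)) √(4 − x²). With x = 1.769:
  4 − x² = 4 − (1.769)² = 4 − 3.129361 = 0.870639.
  √(4 − x²) = 0.933080.
  1/(2π) = 0.159155.
  ρ_sc(1.769) = 0.159155 · 0.933080 = 0.148504.

Rounded to 5 decimal places: ρ_sc(1.769) ≈ 0.14850.


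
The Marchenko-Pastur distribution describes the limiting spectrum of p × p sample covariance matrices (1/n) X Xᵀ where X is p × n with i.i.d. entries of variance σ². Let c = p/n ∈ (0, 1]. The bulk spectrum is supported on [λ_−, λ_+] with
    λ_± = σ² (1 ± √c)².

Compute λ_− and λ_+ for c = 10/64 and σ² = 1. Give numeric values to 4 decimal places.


c = 10/64 = 0.156250; √c = 0.395285.
λ_− = σ² (1 − √c)² = 1 · (1 − 0.395285)² = 1 · (0.604715)² = 0.365681.
λ_+ = σ² (1 + √c)² = 1 · (1 + 0.395285)² = 1 · (1.395285)² = 1.946819.

Rounded to 4 decimal places: λ_− ≈ 0.3657, λ_+ ≈ 1.9468.


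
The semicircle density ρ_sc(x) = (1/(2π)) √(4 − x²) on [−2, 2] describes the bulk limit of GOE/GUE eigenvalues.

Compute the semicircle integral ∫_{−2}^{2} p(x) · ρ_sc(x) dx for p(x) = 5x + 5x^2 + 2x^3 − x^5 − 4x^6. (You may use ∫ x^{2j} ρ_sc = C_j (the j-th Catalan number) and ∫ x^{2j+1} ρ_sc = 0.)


Write p(x) = Σ a_i x^i, split into monomials and integrate each against ρ_sc separately.
Using ∫ x^{2j} ρ_sc = C_j = (1/(j+1)) C(2j, j) (Catalan numbers) and ∫ x^{2j+1} ρ_sc = 0 (odd monomials vanish by symmetry):
  i = 1 (odd): ∫ x^1 ρ_sc = 0 (vanishes)
  i = 2 (even): a_2 · C_{1} = 5 · 1 = 5
  i = 3 (odd): ∫ x^3 ρ_sc = 0 (vanishes)
  i = 5 (odd): ∫ x^5 ρ_sc = 0 (vanishes)
  i = 6 (even): a_6 · C_{3} = -4 · 5 = -20

Summing the contributions: ∫_{−2}^{2} p(x) ρ_sc(x) dx = 5 + (-20) = -15.


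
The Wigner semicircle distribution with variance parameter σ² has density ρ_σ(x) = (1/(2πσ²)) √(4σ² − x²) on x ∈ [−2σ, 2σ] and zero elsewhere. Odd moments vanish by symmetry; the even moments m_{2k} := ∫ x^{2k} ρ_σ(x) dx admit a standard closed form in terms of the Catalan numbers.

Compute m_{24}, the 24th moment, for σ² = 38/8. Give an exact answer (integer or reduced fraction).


By the scaled semicircle moment identity, m_{2k} = σ^{2k} · C_k with k = 12.
C_12 = (1/(k+1)) · C(2k, k) = (1/13) · C(24, 12) = (1/13) · 2704156 = 208012.
σ^{2k} = (σ²)^k = (38/8)^12 = 2213314919066161/16777216.

Therefore m_{24} = σ^{24} · C_12 = (2213314919066161/16777216) · 208012 = 115099015736197570483/4194304.


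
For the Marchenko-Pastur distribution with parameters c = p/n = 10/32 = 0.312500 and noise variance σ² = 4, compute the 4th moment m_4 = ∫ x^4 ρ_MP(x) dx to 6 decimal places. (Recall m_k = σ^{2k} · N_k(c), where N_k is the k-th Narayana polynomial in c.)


E[X⁴] = σ⁸ (1 + 6c + 6c² + c³) (fourth MP moment). With σ² = 4 (so σ⁸ = 256) and c = 10/32 = 0.312500: E[X⁴] = 256 · (1 + 6·0.312500 + 6·(0.312500)² + (0.312500)³) = 256 · 3.491455.

So E[X^4] = 893.812500.


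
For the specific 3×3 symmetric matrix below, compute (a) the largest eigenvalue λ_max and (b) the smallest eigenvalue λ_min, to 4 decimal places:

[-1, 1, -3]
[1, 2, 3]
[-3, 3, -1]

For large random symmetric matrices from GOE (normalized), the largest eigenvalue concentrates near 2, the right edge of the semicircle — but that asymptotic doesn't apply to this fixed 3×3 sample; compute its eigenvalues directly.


Since M is real symmetric, all three eigenvalues are real; they are the roots of det(λI − M) = λ³ − (tr M) λ² + s λ − det M, where s is the sum of the principal 2×2 minors.
tr M = -1 + 2 + (-1) = 0.
s = ((-1)·2 − 1²) + ((-1)·(-1) − (-3)²) + (2·(-1) − 3²) = -3 + (-8) + (-11) = -22.
det M (expand along row 1) = (-1)·(-11) − 1·8 + (-3)·9 = -24.
Characteristic polynomial: λ³ − 22λ + 24 = 0.
Substitute λ = y + (tr M)/3 = y + 0.000000 to remove the quadratic term: y³ + p·y + q = 0 with p = s − (tr M)²/3 = -22.000000 and q = −2(tr M)³/27 + (tr M)·s/3 − det M = 24.000000.
Three real roots ⇒ use the trigonometric (Viète) form: r = 2√(−p/3) = 5.416026, φ = arccos(3q/(p·r)) = arccos(-0.604267) = 2.219642 rad.
y_k = r·cos(φ/3 − 2πk/3) for k = 0, 1, 2 gives y = 4.000000, 1.162278, -5.162278.
λ_k = y_k + 0.000000 gives λ = 4.0000, 1.1623, -5.1623 (check: the sum is 0.0000 = tr M).

Hence λ_max = 4.0000 and λ_min = -5.1623.


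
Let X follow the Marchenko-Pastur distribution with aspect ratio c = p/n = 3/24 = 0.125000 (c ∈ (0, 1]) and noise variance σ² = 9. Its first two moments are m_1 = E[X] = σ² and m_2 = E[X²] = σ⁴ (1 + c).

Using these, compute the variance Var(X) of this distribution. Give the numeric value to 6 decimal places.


m_1 = E[X] = σ² = 9, so m_1² = 81.
m_2 = E[X²] = σ⁴ (1 + c) = 81 · (1 + 0.125000) = 81 · 1.125000 = 91.125000.
(Note m_2 − m_1² simplifies to c · σ⁴ = 0.125000 · 81.)

Var(X) = m_2 − m_1² = 91.125000 − 81 = 10.125000.


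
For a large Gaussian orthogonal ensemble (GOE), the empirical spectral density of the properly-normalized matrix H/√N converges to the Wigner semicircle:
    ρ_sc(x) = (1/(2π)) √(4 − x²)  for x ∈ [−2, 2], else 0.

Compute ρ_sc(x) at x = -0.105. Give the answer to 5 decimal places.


ρ_sc(x) = (1/(2π)) √(4 − x²). With x = -0.105:
  4 − x² = 4 − (-0.105)² = 4 − 0.011025 = 3.988975.
  √(4 − x²) = 1.997242.
  1/(2π) = 0.159155.
  ρ_sc(-0.105) = 0.159155 · 1.997242 = 0.317871.

Rounded to 5 decimal places: ρ_sc(-0.105) ≈ 0.31787.


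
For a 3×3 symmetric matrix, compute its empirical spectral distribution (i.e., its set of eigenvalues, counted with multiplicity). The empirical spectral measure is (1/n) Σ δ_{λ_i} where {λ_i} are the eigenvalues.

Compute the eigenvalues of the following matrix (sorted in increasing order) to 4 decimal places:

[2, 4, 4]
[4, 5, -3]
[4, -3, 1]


Since M is real symmetric, all three eigenvalues are real; they are the roots of det(λI − M) = λ³ − (tr M) λ² + s λ − det M, where s is the sum of the principal 2×2 minors.
tr M = 2 + 5 + 1 = 8.
s = (2·5 − 4²) + (2·1 − 4²) + (5·1 − (-3)²) = -6 + (-14) + (-4) = -24.
det M (expand along row 1) = 2·(-4) − 4·16 + 4·(-32) = -200.
Characteristic polynomial: λ³ − 8λ² − 24λ + 200 = 0.
Substitute λ = y + (tr M)/3 = y + 2.666667 to remove the quadratic term: y³ + p·y + q = 0 with p = s − (tr M)²/3 = -45.333333 and q = −2(tr M)³/27 + (tr M)·s/3 − det M = 98.074074.
Three real roots ⇒ use the trigonometric (Viète) form: r = 2√(−p/3) = 7.774603, φ = arccos(3q/(p·r)) = arccos(-0.834795) = 2.558556 rad.
y_k = r·cos(φ/3 − 2πk/3) for k = 0, 1, 2 gives y = 5.114428, 2.513812, -7.628240.
λ_k = y_k + 2.666667 gives λ = 7.7811, 5.1805, -4.9616 (check: the sum is 8.0000 = tr M).

Eigenvalues sorted in increasing order: [-4.9616, 5.1805, 7.7811].


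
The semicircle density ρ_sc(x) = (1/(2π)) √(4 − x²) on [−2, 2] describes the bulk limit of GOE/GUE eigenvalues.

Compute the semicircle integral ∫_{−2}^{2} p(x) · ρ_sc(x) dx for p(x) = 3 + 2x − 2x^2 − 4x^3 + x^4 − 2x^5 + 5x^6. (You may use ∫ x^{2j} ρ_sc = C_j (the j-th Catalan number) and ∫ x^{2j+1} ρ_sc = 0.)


Write p(x) = Σ a_i x^i, split into monomials and integrate each against ρ_sc separately.
Using ∫ x^{2j} ρ_sc = C_j = (1/(j+1)) C(2j, j) (Catalan numbers) and ∫ x^{2j+1} ρ_sc = 0 (odd monomials vanish by symmetry):
  i = 0 (even): a_0 · C_{0} = 3 · 1 = 3
  i = 1 (odd): ∫ x^1 ρ_sc = 0 (vanishes)
  i = 2 (even): a_2 · C_{1} = -2 · 1 = -2
  i = 3 (odd): ∫ x^3 ρ_sc = 0 (vanishes)
  i = 4 (even): a_4 · C_{2} = 1 · 2 = 2
  i = 5 (odd): ∫ x^5 ρ_sc = 0 (vanishes)
  i = 6 (even): a_6 · C_{3} = 5 · 5 = 25

Summing the contributions: ∫_{−2}^{2} p(x) ρ_sc(x) dx = 3 + (-2) + 2 + 25 = 28.


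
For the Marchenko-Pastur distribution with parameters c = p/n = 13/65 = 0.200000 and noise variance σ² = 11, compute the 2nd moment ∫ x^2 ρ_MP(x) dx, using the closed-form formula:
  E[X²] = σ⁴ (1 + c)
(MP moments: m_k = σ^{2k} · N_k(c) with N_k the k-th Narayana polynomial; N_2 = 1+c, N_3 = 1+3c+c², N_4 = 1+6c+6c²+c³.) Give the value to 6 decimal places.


E[X²] = σ⁴ (1 + c) (second MP moment). With σ² = 11 (so σ⁴ = 121) and c = 13/65 = 0.200000: E[X²] = 121 · (1 + 0.200000) = 121 · 1.200000.

So E[X^2] = 145.200000.


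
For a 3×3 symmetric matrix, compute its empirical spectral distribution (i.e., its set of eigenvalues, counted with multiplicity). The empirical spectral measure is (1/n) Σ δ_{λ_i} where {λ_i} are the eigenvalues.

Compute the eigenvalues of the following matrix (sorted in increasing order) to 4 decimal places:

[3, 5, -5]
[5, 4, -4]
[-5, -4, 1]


Since M is real symmetric, all three eigenvalues are real; they are the roots of det(λI − M) = λ³ − (tr M) λ² + s λ − det M, where s is the sum of the principal 2×2 minors.
tr M = 3 + 4 + 1 = 8.
s = (3·4 − 5²) + (3·1 − (-5)²) + (4·1 − (-4)²) = -13 + (-22) + (-12) = -47.
det M (expand along row 1) = 3·(-12) − 5·(-15) + (-5)·0 = 39.
Characteristic polynomial: λ³ − 8λ² − 47λ − 39 = 0.
Substitute λ = y + (tr M)/3 = y + 2.666667 to remove the quadratic term: y³ + p·y + q = 0 with p = s − (tr M)²/3 = -68.333333 and q = −2(tr M)³/27 + (tr M)·s/3 − det M = -202.259259.
Three real roots ⇒ use the trigonometric (Viète) form: r = 2√(−p/3) = 9.545214, φ = arccos(3q/(p·r)) = arccos(0.930275) = 0.375634 rad.
y_k = r·cos(φ/3 − 2πk/3) for k = 0, 1, 2 gives y = 9.470487, -3.702898, -5.767589.
λ_k = y_k + 2.666667 gives λ = 12.1372, -1.0362, -3.1009 (check: the sum is 8.0000 = tr M).

Eigenvalues sorted in increasing order: [-3.1009, -1.0362, 12.1372].


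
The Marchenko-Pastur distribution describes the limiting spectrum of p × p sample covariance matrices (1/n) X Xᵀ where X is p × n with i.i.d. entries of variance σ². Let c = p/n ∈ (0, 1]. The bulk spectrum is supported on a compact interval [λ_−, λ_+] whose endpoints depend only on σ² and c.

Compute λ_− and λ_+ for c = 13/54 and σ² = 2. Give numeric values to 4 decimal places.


c = 13/54 = 0.240741; √c = 0.490653.
λ_− = σ² (1 − √c)² = 2 · (1 − 0.490653)² = 2 · (0.509347)² = 0.518868.
λ_+ = σ² (1 + √c)² = 2 · (1 + 0.490653)² = 2 · (1.490653)² = 4.444095.

Rounded to 4 decimal places: λ_− ≈ 0.5189, λ_+ ≈ 4.4441.


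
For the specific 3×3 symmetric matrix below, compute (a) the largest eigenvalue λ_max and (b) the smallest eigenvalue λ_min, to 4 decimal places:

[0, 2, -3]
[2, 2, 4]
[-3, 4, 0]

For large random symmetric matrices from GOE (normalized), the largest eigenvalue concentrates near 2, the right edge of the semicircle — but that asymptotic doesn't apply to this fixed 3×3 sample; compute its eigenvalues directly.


Since M is real symmetric, all three eigenvalues are real; they are the roots of det(λI − M) = λ³ − (tr M) λ² + s λ − det M, where s is the sum of the principal 2×2 minors.
tr M = 0 + 2 + 0 = 2.
s = (0·2 − 2²) + (0·0 − (-3)²) + (2·0 − 4²) = -4 + (-9) + (-16) = -29.
det M (expand along row 1) = 0·(-16) − 2·12 + (-3)·14 = -66.
Characteristic polynomial: λ³ − 2λ² − 29λ + 66 = 0.
Substitute λ = y + (tr M)/3 = y + 0.666667 to remove the quadratic term: y³ + p·y + q = 0 with p = s − (tr M)²/3 = -30.333333 and q = −2(tr M)³/27 + (tr M)·s/3 − det M = 46.074074.
Three real roots ⇒ use the trigonometric (Viète) form: r = 2√(−p/3) = 6.359595, φ = arccos(3q/(p·r)) = arccos(-0.716520) = 2.369597 rad.
y_k = r·cos(φ/3 − 2πk/3) for k = 0, 1, 2 gives y = 4.476778, 1.673411, -6.150189.
λ_k = y_k + 0.666667 gives λ = 5.1434, 2.3401, -5.4835 (check: the sum is 2.0000 = tr M).

Hence λ_max = 5.1434 and λ_min = -5.4835.


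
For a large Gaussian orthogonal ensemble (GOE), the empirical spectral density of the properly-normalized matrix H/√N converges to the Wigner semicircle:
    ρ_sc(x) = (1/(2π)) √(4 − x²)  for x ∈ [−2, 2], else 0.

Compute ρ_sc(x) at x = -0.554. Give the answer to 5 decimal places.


ρ_sc(x) = (1/(2π)) √(4 − x²). With x = -0.554:
  4 − x² = 4 − (-0.554)² = 4 − 0.306916 = 3.693084.
  √(4 − x²) = 1.921740.
  1/(2π) = 0.159155.
  ρ_sc(-0.554) = 0.159155 · 1.921740 = 0.305854.

Rounded to 5 decimal places: ρ_sc(-0.554) ≈ 0.30585.


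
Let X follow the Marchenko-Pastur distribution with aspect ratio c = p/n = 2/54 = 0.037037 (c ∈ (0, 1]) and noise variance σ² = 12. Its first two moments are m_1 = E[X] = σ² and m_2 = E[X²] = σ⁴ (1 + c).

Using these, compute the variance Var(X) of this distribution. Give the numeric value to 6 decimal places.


m_1 = E[X] = σ² = 12, so m_1² = 144.
m_2 = E[X²] = σ⁴ (1 + c) = 144 · (1 + 0.037037) = 144 · 1.037037 = 149.333333.
(Note m_2 − m_1² simplifies to c · σ⁴ = 0.037037 · 144.)

Var(X) = m_2 − m_1² = 149.333333 − 144 = 5.333333.


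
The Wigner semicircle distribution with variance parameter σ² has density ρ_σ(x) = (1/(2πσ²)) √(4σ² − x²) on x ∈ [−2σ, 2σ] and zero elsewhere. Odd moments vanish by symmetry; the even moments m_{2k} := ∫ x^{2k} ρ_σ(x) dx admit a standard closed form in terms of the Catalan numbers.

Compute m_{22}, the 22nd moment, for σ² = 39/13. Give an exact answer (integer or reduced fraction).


By the scaled semicircle moment identity, m_{2k} = σ^{2k} · C_k with k = 11.
C_11 = (1/(k+1)) · C(2k, k) = (1/12) · C(22, 11) = (1/12) · 705432 = 58786.
σ^{2k} = (σ²)^k = (39/13)^11 = 177147.

Therefore m_{22} = σ^{22} · C_11 = 177147 · 58786 = 10413763542.


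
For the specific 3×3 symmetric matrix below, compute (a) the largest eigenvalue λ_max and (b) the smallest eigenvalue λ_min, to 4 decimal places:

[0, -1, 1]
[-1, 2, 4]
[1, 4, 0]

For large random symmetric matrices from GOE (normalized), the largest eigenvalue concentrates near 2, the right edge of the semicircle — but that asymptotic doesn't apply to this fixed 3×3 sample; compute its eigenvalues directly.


Since M is real symmetric, all three eigenvalues are real; they are the roots of det(λI − M) = λ³ − (tr M) λ² + s λ − det M, where s is the sum of the principal 2×2 minors.
tr M = 0 + 2 + 0 = 2.
s = (0·2 − (-1)²) + (0·0 − 1²) + (2·0 − 4²) = -1 + (-1) + (-16) = -18.
det M (expand along row 1) = 0·(-16) − (-1)·(-4) + 1·(-6) = -10.
Characteristic polynomial: λ³ − 2λ² − 18λ + 10 = 0.
Substitute λ = y + (tr M)/3 = y + 0.666667 to remove the quadratic term: y³ + p·y + q = 0 with p = s − (tr M)²/3 = -19.333333 and q = −2(tr M)³/27 + (tr M)·s/3 − det M = -2.592593.
Three real roots ⇒ use the trigonometric (Viète) form: r = 2√(−p/3) = 5.077182, φ = arccos(3q/(p·r)) = arccos(0.079237) = 1.491477 rad.
y_k = r·cos(φ/3 − 2πk/3) for k = 0, 1, 2 gives y = 4.462544, -0.134225, -4.328319.
λ_k = y_k + 0.666667 gives λ = 5.1292, 0.5324, -3.6617 (check: the sum is 2.0000 = tr M).

Hence λ_max = 5.1292 and λ_min = -3.6617.


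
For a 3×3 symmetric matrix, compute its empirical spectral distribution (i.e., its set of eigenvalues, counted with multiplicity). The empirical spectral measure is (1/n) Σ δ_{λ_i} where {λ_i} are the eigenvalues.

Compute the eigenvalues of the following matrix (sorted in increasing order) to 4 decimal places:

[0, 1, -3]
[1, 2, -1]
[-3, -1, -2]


Since M is real symmetric, all three eigenvalues are real; they are the roots of det(λI − M) = λ³ − (tr M) λ² + s λ − det M, where s is the sum of the principal 2×2 minors.
tr M = 0 + 2 + (-2) = 0.
s = (0·2 − 1²) + (0·(-2) − (-3)²) + (2·(-2) − (-1)²) = -1 + (-9) + (-5) = -15.
det M (expand along row 1) = 0·(-5) − 1·(-5) + (-3)·5 = -10.
Characteristic polynomial: λ³ − 15λ + 10 = 0.
Substitute λ = y + (tr M)/3 = y + 0.000000 to remove the quadratic term: y³ + p·y + q = 0 with p = s − (tr M)²/3 = -15.000000 and q = −2(tr M)³/27 + (tr M)·s/3 − det M = 10.000000.
Three real roots ⇒ use the trigonometric (Viète) form: r = 2√(−p/3) = 4.472136, φ = arccos(3q/(p·r)) = arccos(-0.447214) = 2.034444 rad.
y_k = r·cos(φ/3 − 2πk/3) for k = 0, 1, 2 gives y = 3.482613, 0.688417, -4.171030.
λ_k = y_k + 0.000000 gives λ = 3.4826, 0.6884, -4.1710 (check: the sum is 0.0000 = tr M).

Eigenvalues sorted in increasing order: [-4.1710, 0.6884, 3.4826].


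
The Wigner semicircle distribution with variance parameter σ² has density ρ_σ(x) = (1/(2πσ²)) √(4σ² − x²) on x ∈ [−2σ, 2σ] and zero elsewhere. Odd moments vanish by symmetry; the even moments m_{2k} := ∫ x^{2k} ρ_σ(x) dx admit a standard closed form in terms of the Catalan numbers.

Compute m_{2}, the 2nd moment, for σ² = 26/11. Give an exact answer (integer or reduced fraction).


By the scaled semicircle moment identity, m_{2k} = σ^{2k} · C_k with k = 1.
C_1 = (1/(k+1)) · C(2k, k) = (1/2) · C(2, 1) = (1/2) · 2 = 1.
σ^{2k} = (σ²)^k = (26/11)^1 = 26/11.

Therefore m_{2} = σ^{2} · C_1 = (26/11) · 1 = 26/11.


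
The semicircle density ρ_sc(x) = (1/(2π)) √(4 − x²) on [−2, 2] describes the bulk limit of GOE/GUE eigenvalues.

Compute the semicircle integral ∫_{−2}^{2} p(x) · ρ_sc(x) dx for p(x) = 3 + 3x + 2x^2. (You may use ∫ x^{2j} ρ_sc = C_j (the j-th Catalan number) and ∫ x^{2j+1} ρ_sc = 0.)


Write p(x) = Σ a_i x^i, split into monomials and integrate each against ρ_sc separately.
Using ∫ x^{2j} ρ_sc = C_j = (1/(j+1)) C(2j, j) (Catalan numbers) and ∫ x^{2j+1} ρ_sc = 0 (odd monomials vanish by symmetry):
  i = 0 (even): a_0 · C_{0} = 3 · 1 = 3
  i = 1 (odd): ∫ x^1 ρ_sc = 0 (vanishes)
  i = 2 (even): a_2 · C_{1} = 2 · 1 = 2

Summing the contributions: ∫_{−2}^{2} p(x) ρ_sc(x) dx = 3 + 2 = 5.


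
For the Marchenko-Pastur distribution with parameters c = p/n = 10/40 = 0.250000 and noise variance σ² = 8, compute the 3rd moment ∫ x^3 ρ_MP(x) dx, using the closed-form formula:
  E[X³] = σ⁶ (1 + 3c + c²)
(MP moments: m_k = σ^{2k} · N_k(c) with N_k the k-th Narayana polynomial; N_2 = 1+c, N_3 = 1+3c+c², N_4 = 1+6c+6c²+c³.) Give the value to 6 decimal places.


E[X³] = σ⁶ (1 + 3c + c²) (third MP moment). With σ² = 8 (so σ⁶ = 512) and c = 10/40 = 0.250000: E[X³] = 512 · (1 + 3·0.250000 + (0.250000)²) = 512 · 1.812500.

So E[X^3] = 928.000000.


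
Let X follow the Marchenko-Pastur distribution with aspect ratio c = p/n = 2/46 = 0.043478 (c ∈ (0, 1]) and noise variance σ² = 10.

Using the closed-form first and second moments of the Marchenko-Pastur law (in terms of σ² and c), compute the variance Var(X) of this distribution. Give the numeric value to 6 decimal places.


Recall the MP moments m_1 = E[X] = σ² and m_2 = E[X²] = σ⁴ (1 + c).
m_1 = E[X] = σ² = 10, so m_1² = 100.
m_2 = E[X²] = σ⁴ (1 + c) = 100 · (1 + 0.043478) = 100 · 1.043478 = 104.347826.
(Note m_2 − m_1² simplifies to c · σ⁴ = 0.043478 · 100.)

Var(X) = m_2 − m_1² = 104.347826 − 100 = 4.347826.


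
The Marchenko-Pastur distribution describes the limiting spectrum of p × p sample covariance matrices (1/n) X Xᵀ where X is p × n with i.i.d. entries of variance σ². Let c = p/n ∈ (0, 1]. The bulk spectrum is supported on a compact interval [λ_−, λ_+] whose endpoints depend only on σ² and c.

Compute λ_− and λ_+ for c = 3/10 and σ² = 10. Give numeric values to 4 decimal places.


c = 3/10 = 0.300000; √c = 0.547723.
λ_− = σ² (1 − √c)² = 10 · (1 − 0.547723)² = 10 · (0.452277)² = 2.045549.
λ_+ = σ² (1 + √c)² = 10 · (1 + 0.547723)² = 10 · (1.547723)² = 23.954451.

Rounded to 4 decimal places: λ_− ≈ 2.0455, λ_+ ≈ 23.9545.


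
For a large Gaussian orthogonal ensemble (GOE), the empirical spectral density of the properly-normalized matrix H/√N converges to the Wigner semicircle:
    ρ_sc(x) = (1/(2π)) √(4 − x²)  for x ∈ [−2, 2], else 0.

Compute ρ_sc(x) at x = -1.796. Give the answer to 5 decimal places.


ρ_sc(x) = (1/(2π)) √(4 − x²). With x = -1.796:
  4 − x² = 4 − (-1.796)² = 4 − 3.225616 = 0.774384.
  √(4 − x²) = 0.879991.
  1/(2π) = 0.159155.
  ρ_sc(-1.796) = 0.159155 · 0.879991 = 0.140055.

Rounded to 5 decimal places: ρ_sc(-1.796) ≈ 0.14005.


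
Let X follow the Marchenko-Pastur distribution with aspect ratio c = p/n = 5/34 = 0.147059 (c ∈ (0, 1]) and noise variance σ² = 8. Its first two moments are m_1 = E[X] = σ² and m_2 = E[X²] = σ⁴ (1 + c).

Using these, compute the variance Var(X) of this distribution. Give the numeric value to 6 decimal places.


m_1 = E[X] = σ² = 8, so m_1² = 64.
m_2 = E[X²] = σ⁴ (1 + c) = 64 · (1 + 0.147059) = 64 · 1.147059 = 73.411765.
(Note m_2 − m_1² simplifies to c · σ⁴ = 0.147059 · 64.)

Var(X) = m_2 − m_1² = 73.411765 − 64 = 9.411765.


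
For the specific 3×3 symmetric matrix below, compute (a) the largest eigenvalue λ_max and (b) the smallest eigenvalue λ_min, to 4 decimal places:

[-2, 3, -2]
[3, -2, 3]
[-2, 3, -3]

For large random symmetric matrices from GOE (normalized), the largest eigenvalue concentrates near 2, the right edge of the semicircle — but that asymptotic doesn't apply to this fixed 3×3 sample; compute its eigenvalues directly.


Since M is real symmetric, all three eigenvalues are real; they are the roots of det(λI − M) = λ³ − (tr M) λ² + s λ − det M, where s is the sum of the principal 2×2 minors.
tr M = -2 + (-2) + (-3) = -7.
s = ((-2)·(-2) − 3²) + ((-2)·(-3) − (-2)²) + ((-2)·(-3) − 3²) = -5 + 2 + (-3) = -6.
det M (expand along row 1) = (-2)·(-3) − 3·(-3) + (-2)·5 = 5.
Characteristic polynomial: λ³ + 7λ² − 6λ − 5 = 0.
Substitute λ = y + (tr M)/3 = y − 2.333333 to remove the quadratic term: y³ + p·y + q = 0 with p = s − (tr M)²/3 = -22.333333 and q = −2(tr M)³/27 + (tr M)·s/3 − det M = 34.407407.
Three real roots ⇒ use the trigonometric (Viète) form: r = 2√(−p/3) = 5.456902, φ = arccos(3q/(p·r)) = arccos(-0.846981) = 2.581076 rad.
y_k = r·cos(φ/3 − 2πk/3) for k = 0, 1, 2 gives y = 3.558803, 1.803128, -5.361932.
λ_k = y_k − 2.333333 gives λ = 1.2255, -0.5302, -7.6953 (check: the sum is -7.0000 = tr M).

Hence λ_max = 1.2255 and λ_min = -7.6953.


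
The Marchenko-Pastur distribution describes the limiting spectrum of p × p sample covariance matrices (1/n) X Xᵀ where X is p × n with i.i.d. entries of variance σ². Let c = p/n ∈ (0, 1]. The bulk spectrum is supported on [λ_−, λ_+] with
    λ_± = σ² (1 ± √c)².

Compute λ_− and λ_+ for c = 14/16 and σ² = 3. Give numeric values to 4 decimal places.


c = 14/16 = 0.875000; √c = 0.935414.
λ_− = σ² (1 − √c)² = 3 · (1 − 0.935414)² = 3 · (0.064586)² = 0.012514.
λ_+ = σ² (1 + √c)² = 3 · (1 + 0.935414)² = 3 · (1.935414)² = 11.237486.

Rounded to 4 decimal places: λ_− ≈ 0.0125, λ_+ ≈ 11.2375.


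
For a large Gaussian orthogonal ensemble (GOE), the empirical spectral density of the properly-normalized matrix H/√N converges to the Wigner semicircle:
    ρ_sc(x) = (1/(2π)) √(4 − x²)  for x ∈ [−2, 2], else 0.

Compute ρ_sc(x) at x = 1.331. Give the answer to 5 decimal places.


ρ_sc(x) = (1/(2π)) √(4 − x²). With x = 1.331:
  4 − x² = 4 − (1.331)² = 4 − 1.771561 = 2.228439.
  √(4 − x²) = 1.492796.
  1/(2π) = 0.159155.
  ρ_sc(1.331) = 0.159155 · 1.492796 = 0.237586.

Rounded to 5 decimal places: ρ_sc(1.331) ≈ 0.23759.


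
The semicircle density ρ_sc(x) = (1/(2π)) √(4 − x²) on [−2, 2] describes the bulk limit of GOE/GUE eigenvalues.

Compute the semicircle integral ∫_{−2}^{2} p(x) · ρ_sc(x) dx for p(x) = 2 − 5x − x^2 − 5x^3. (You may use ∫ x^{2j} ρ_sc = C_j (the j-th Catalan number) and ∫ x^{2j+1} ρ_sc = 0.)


Write p(x) = Σ a_i x^i, split into monomials and integrate each against ρ_sc separately.
Using ∫ x^{2j} ρ_sc = C_j = (1/(j+1)) C(2j, j) (Catalan numbers) and ∫ x^{2j+1} ρ_sc = 0 (odd monomials vanish by symmetry):
  i = 0 (even): a_0 · C_{0} = 2 · 1 = 2
  i = 1 (odd): ∫ x^1 ρ_sc = 0 (vanishes)
  i = 2 (even): a_2 · C_{1} = -1 · 1 = -1
  i = 3 (odd): ∫ x^3 ρ_sc = 0 (vanishes)

Summing the contributions: ∫_{−2}^{2} p(x) ρ_sc(x) dx = 2 + (-1) = 1.


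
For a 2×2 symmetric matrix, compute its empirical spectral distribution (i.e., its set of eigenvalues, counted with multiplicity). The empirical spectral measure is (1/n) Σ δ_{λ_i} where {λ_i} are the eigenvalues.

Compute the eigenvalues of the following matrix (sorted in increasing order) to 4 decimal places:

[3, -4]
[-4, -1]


Since M is real symmetric, both eigenvalues are real; they are the roots of det(λI − M) = λ² − (tr M) λ + det M.
tr M = 3 + (-1) = 2.
det M = 3·(-1) − (-4)² = -3 − 16 = -19.
Characteristic polynomial: λ² − 2λ − 19 = 0.
Discriminant Δ = (tr M)² − 4·det M = 4 − (-76) = 80; √Δ = 8.944272.
λ = (tr M ± √Δ)/2 = (2 ± 8.944272)/2, giving (tr M − √Δ)/2 = -3.4721 and (tr M + √Δ)/2 = 5.4721.

Eigenvalues sorted in increasing order: [-3.4721, 5.4721].


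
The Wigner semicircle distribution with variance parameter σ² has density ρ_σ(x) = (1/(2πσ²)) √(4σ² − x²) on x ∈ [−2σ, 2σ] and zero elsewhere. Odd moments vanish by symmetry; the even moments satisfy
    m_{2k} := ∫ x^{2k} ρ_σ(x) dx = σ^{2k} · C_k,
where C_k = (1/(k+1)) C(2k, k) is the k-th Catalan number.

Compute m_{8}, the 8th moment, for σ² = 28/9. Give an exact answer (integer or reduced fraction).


By the scaled semicircle moment identity, m_{2k} = σ^{2k} · C_k with k = 4.
C_4 = (1/(k+1)) · C(2k, k) = (1/5) · C(8, 4) = (1/5) · 70 = 14.
σ^{2k} = (σ²)^k = (28/9)^4 = 614656/6561.

Therefore m_{8} = σ^{8} · C_4 = (614656/6561) · 14 = 8605184/6561.


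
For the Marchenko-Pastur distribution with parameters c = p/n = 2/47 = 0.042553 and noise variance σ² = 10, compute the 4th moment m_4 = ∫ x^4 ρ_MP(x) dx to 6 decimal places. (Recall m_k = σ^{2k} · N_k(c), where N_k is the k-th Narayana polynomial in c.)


E[X⁴] = σ⁸ (1 + 6c + 6c² + c³) (fourth MP moment). With σ² = 10 (so σ⁸ = 10000) and c = 2/47 = 0.042553: E[X⁴] = 10000 · (1 + 6·0.042553 + 6·(0.042553)² + (0.042553)³) = 10000 · 1.266261.

So E[X^4] = 12662.608478.


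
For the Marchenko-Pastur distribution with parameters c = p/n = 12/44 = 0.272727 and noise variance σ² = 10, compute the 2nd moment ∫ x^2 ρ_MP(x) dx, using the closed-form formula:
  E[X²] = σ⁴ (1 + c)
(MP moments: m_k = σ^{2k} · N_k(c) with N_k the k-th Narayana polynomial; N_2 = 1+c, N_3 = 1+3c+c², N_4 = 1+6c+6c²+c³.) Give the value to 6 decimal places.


E[X²] = σ⁴ (1 + c) (second MP moment). With σ² = 10 (so σ⁴ = 100) and c = 12/44 = 0.272727: E[X²] = 100 · (1 + 0.272727) = 100 · 1.272727.

So E[X^2] = 127.272727.


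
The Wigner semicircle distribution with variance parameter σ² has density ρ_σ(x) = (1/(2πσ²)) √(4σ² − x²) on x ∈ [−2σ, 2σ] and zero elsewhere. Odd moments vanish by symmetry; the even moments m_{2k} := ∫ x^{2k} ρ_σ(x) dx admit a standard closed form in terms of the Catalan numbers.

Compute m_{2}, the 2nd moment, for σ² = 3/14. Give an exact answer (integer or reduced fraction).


By the scaled semicircle moment identity, m_{2k} = σ^{2k} · C_k with k = 1.
C_1 = (1/(k+1)) · C(2k, k) = (1/2) · C(2, 1) = (1/2) · 2 = 1.
σ^{2k} = (σ²)^k = (3/14)^1 = 3/14.

Therefore m_{2} = σ^{2} · C_1 = (3/14) · 1 = 3/14.


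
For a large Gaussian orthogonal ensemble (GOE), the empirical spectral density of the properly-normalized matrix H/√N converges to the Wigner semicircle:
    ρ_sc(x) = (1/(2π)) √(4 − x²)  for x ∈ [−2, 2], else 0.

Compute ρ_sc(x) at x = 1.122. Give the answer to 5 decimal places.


ρ_sc(x) = (1/(2π)) √(4 − x²). With x = 1.122:
  4 − x² = 4 − (1.122)² = 4 − 1.258884 = 2.741116.
  √(4 − x²) = 1.655632.
  1/(2π) = 0.159155.
  ρ_sc(1.122) = 0.159155 · 1.655632 = 0.263502.

Rounded to 5 decimal places: ρ_sc(1.122) ≈ 0.26350.


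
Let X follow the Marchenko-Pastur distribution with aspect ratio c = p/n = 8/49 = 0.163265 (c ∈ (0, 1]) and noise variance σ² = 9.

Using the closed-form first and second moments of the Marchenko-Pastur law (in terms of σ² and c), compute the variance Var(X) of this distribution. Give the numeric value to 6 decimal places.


Recall the MP moments m_1 = E[X] = σ² and m_2 = E[X²] = σ⁴ (1 + c).
m_1 = E[X] = σ² = 9, so m_1² = 81.
m_2 = E[X²] = σ⁴ (1 + c) = 81 · (1 + 0.163265) = 81 · 1.163265 = 94.224490.
(Note m_2 − m_1² simplifies to c · σ⁴ = 0.163265 · 81.)

Var(X) = m_2 − m_1² = 94.224490 − 81 = 13.224490.


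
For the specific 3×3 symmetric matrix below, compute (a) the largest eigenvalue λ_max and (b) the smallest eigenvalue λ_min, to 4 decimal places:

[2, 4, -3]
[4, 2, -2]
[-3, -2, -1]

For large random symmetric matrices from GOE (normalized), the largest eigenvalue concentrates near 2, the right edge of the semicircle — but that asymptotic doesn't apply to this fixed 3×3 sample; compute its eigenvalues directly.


Since M is real symmetric, all three eigenvalues are real; they are the roots of det(λI − M) = λ³ − (tr M) λ² + s λ − det M, where s is the sum of the principal 2×2 minors.
tr M = 2 + 2 + (-1) = 3.
s = (2·2 − 4²) + (2·(-1) − (-3)²) + (2·(-1) − (-2)²) = -12 + (-11) + (-6) = -29.
det M (expand along row 1) = 2·(-6) − 4·(-10) + (-3)·(-2) = 34.
Characteristic polynomial: λ³ − 3λ² − 29λ − 34 = 0.
Substitute λ = y + (tr M)/3 = y + 1.000000 to remove the quadratic term: y³ + p·y + q = 0 with p = s − (tr M)²/3 = -32.000000 and q = −2(tr M)³/27 + (tr M)·s/3 − det M = -65.000000.
Three real roots ⇒ use the trigonometric (Viète) form: r = 2√(−p/3) = 6.531973, φ = arccos(3q/(p·r)) = arccos(0.932911) = 0.368382 rad.
y_k = r·cos(φ/3 − 2πk/3) for k = 0, 1, 2 gives y = 6.482789, -2.548510, -3.934278.
λ_k = y_k + 1.000000 gives λ = 7.4828, -1.5485, -2.9343 (check: the sum is 3.0000 = tr M).

Hence λ_max = 7.4828 and λ_min = -2.9343.
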